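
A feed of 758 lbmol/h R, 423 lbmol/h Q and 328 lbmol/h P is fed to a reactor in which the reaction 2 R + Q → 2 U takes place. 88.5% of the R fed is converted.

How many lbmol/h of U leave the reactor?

671 lbmol/h

R reacted = 0.885 × 758 = 670.8 lbmol/h; ν_R = −2, so ξ = 670.8/2 = 335.4 lbmol/h.
Outlet amounts (n = n₀ + ν ξ):
  R: 758 − 2(335.4) = 87.17
  Q: 423 − 1(335.4) = 87.58
  U: 0 + 2(335.4) = 670.8
  P: 328 (inert)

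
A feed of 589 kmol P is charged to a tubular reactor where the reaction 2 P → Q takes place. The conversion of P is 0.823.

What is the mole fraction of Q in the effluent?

0.699

P reacted = 0.823 × 589 = 484.7 kmol; ν_P = −2, so ξ = 484.7/2 = 242.4 kmol.
Outlet amounts (n = n₀ + ν ξ):
  P: 589 − 2(242.4) = 104.3
  Q: 0 + 1(242.4) = 242.4
Total out = 346.6 kmol; y_Q = 242.4 / 346.6 = 0.6992.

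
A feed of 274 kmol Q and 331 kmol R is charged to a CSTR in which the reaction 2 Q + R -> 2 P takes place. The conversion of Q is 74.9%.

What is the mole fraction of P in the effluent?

Q reacted = 0.749 × 274 = 205.2 kmol; ν_Q = −2, so ξ = 205.2/2 = 102.6 kmol.
Outlet amounts (n = n₀ + ν ξ):
  Q: 274 − 2(102.6) = 68.77
  R: 331 − 1(102.6) = 228.4
  P: 0 + 2(102.6) = 205.2
Total out = 502.4 kmol; y_P = 205.2 / 502.4 = 0.4085.

0.409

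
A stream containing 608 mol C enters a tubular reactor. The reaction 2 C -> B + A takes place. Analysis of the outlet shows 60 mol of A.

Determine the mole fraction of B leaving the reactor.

0.0987

For A: n = n₀ + 1ξ → 60 = 0 + 1ξ, giving ξ = 60 mol.
Outlet amounts (n = n₀ + ν ξ):
  C: 608 − 2(60) = 488
  B: 0 + 1(60) = 60
  A: 0 + 1(60) = 60
Total out = 608 mol; y_B = 60 / 608 = 0.09868.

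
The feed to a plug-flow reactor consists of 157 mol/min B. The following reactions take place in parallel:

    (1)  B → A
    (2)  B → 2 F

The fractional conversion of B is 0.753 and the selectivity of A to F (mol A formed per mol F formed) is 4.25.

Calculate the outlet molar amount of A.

Conversion of B: B consumed = 0.753 × 157 = 118.2 mol/min = 1ξ₁ + 1ξ₂.
Selectivity: 1ξ₁ / (2ξ₂) = 4.25 → ξ₁ = 8.5 ξ₂.
Substitute: (1·8.5 + 1) ξ₂ = 118.2 → ξ₂ = 12.44 mol/min, ξ₁ = 105.8 mol/min.
Outlet amounts (n = n₀ + Σ ν·ξ):
  B: 157 − 1(105.8) − 1(12.44) = 38.78
  A: 0 + 1(105.8) = 105.8
  F: 0 + 2(12.44) = 24.89

106 mol/min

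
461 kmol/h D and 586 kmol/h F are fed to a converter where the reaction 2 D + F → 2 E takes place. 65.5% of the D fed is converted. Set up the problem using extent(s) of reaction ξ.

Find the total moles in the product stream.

D reacted = 0.655 × 461 = 302 kmol/h; ν_D = −2, so ξ = 302/2 = 151 kmol/h.
Outlet amounts (n = n₀ + ν ξ):
  D: 461 − 2(151) = 159
  F: 586 − 1(151) = 435
  E: 0 + 2(151) = 302
Total out = 159 + 435 + 302 = 896 kmol/h.

896 kmol/h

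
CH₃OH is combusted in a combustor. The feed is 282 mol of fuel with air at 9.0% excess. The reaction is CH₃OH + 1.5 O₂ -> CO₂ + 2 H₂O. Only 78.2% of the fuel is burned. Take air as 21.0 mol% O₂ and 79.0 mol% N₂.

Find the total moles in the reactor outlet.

2590 mol

Stoichiometric O₂ = 1.5 × 282 = 423 mol; O₂ fed = 423 × 1.090 = 461.1 mol.
N₂ fed = 461.1 × 79/21 = 1735 mol.
Fuel reacted = 0.782 × 282 → ξ = 220.5 mol.
Outlet (n = n₀ + ν ξ):
  CH₃OH: 282 − 1(220.5) = 61.48
  O₂: 461.1 − 1.5(220.5) = 130.3
  N₂: 1735 (inert)
  CO₂: 0 + 1(220.5) = 220.5
  H₂O: 0 + 2(220.5) = 441
Total out = 61.48 + 130.3 + 1735 + 220.5 + 441 = 2588 mol.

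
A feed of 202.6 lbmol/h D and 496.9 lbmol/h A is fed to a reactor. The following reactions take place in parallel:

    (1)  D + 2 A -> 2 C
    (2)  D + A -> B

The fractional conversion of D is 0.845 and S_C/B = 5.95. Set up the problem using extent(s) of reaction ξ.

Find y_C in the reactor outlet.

Conversion of D: D consumed = 0.845 × 202.6 = 171.2 lbmol/h = 1ξ₁ + 1ξ₂.
Selectivity: 2ξ₁ / (1ξ₂) = 5.95 → ξ₁ = 2.975 ξ₂.
Substitute: (1·2.975 + 1) ξ₂ = 171.2 → ξ₂ = 43.07 lbmol/h, ξ₁ = 128.1 lbmol/h.
Outlet amounts (n = n₀ + Σ ν·ξ):
  D: 202.6 − 1(128.1) − 1(43.07) = 31.4
  A: 496.9 − 2(128.1) − 1(43.07) = 197.6
  C: 0 + 2(128.1) = 256.3
  B: 0 + 1(43.07) = 43.07
Total out = 528.3 lbmol/h; y_C = 256.3 / 528.3 = 0.4851.

0.485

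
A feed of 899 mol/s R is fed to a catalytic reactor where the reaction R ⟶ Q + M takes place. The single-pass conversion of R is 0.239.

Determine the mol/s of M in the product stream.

R reacted = 0.239 × 899 = 214.9 mol/s; ν_R = −1, so ξ = 214.9/1 = 214.9 mol/s.
Outlet amounts (n = n₀ + ν ξ):
  R: 899 − 1(214.9) = 684.1
  Q: 0 + 1(214.9) = 214.9
  M: 0 + 1(214.9) = 214.9

215 mol/s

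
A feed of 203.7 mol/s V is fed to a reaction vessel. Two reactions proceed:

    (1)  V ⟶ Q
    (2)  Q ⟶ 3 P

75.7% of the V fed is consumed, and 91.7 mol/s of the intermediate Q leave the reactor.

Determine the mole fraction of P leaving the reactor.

0.57

Conversion of V: V consumed = 1ξ₁ = 0.757 × 203.7 → ξ₁ = 154.2 mol/s.
Q balance: n_Q = 0 + 1ξ₁ − 1ξ₂ = 91.7 → ξ₂ = (1·154.2 − 91.7)/1 = 62.5 mol/s.
Outlet amounts (n = n₀ + Σ ν·ξ):
  V: 203.7 − 1(154.2) = 49.5
  Q: 0 + 1(154.2) − 1(62.5) = 91.7
  P: 0 + 3(62.5) = 187.5
Total out = 328.7 mol/s; y_P = 187.5 / 328.7 = 0.5704.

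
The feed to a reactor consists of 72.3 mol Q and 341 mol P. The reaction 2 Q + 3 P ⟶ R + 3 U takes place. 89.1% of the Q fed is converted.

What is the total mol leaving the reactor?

381 mol

Q reacted = 0.891 × 72.3 = 64.42 mol; ν_Q = −2, so ξ = 64.42/2 = 32.21 mol.
Outlet amounts (n = n₀ + ν ξ):
  Q: 72.3 − 2(32.21) = 7.881
  P: 341 − 3(32.21) = 244.4
  R: 0 + 1(32.21) = 32.21
  U: 0 + 3(32.21) = 96.63
Total out = 7.881 + 244.4 + 32.21 + 96.63 = 381.1 mol.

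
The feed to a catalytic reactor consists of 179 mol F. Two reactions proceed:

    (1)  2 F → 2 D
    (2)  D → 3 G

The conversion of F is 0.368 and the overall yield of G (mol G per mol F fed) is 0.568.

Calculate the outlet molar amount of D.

32 mol

Conversion of F: F consumed = 2ξ₁ = 0.368 × 179 → ξ₁ = 32.94 mol.
Yield of G: 3ξ₂ / 179 = 0.568 → ξ₂ = 33.89 mol.
Outlet amounts (n = n₀ + Σ ν·ξ):
  F: 179 − 2(32.94) = 113.1
  D: 0 + 2(32.94) − 1(33.89) = 31.98
  G: 0 + 3(33.89) = 101.7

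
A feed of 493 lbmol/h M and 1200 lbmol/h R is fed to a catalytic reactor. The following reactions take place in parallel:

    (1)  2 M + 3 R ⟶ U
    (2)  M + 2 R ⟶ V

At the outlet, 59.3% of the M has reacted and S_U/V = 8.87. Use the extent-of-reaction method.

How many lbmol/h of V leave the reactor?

15.6 lbmol/h

Conversion of M: M consumed = 0.593 × 493 = 292.3 lbmol/h = 2ξ₁ + 1ξ₂.
Selectivity: 1ξ₁ / (1ξ₂) = 8.87 → ξ₁ = 8.87 ξ₂.
Substitute: (2·8.87 + 1) ξ₂ = 292.3 → ξ₂ = 15.6 lbmol/h, ξ₁ = 138.4 lbmol/h.
Outlet amounts (n = n₀ + Σ ν·ξ):
  M: 493 − 2(138.4) − 1(15.6) = 200.7
  R: 1200 − 3(138.4) − 2(15.6) = 753.7
  U: 0 + 1(138.4) = 138.4
  V: 0 + 1(15.6) = 15.6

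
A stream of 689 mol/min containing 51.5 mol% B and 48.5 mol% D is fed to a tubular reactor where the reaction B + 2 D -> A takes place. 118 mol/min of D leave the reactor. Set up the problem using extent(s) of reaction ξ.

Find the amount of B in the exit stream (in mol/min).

For D: n = n₀ − 2ξ → 118 = 334.2 − 2ξ, giving ξ = 108.1 mol/min.
Outlet amounts (n = n₀ + ν ξ):
  B: 354.8 − 1(108.1) = 246.8
  D: 334.2 − 2(108.1) = 118
  A: 0 + 1(108.1) = 108.1

247 mol/min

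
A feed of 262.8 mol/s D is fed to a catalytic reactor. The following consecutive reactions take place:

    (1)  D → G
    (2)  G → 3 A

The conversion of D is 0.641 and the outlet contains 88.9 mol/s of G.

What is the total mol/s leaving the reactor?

Conversion of D: D consumed = 1ξ₁ = 0.641 × 262.8 → ξ₁ = 168.5 mol/s.
G balance: n_G = 0 + 1ξ₁ − 1ξ₂ = 88.9 → ξ₂ = (1·168.5 − 88.9)/1 = 79.55 mol/s.
Outlet amounts (n = n₀ + Σ ν·ξ):
  D: 262.8 − 1(168.5) = 94.35
  G: 0 + 1(168.5) − 1(79.55) = 88.9
  A: 0 + 3(79.55) = 238.7
Total out = 94.35 + 88.9 + 238.7 = 421.9 mol/s.

422 mol/s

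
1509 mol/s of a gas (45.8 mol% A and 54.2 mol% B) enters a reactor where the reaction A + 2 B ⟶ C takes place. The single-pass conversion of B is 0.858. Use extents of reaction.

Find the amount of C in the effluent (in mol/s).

B reacted = 0.858 × 817.9 = 701.7 mol/s; ν_B = −2, so ξ = 701.7/2 = 350.9 mol/s.
Outlet amounts (n = n₀ + ν ξ):
  A: 691.1 − 1(350.9) = 340.3
  B: 817.9 − 2(350.9) = 116.1
  C: 0 + 1(350.9) = 350.9

351 mol/s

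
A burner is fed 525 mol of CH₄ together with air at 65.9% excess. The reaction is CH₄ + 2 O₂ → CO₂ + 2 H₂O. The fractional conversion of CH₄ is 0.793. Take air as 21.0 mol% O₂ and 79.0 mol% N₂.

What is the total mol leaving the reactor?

8820 mol

Stoichiometric O₂ = 2 × 525 = 1050 mol; O₂ fed = 1050 × 1.659 = 1742 mol.
N₂ fed = 1742 × 79/21 = 6553 mol.
Fuel reacted = 0.793 × 525 → ξ = 416.3 mol.
Outlet (n = n₀ + ν ξ):
  CH₄: 525 − 1(416.3) = 108.7
  O₂: 1742 − 2(416.3) = 909.3
  N₂: 6553 (inert)
  CO₂: 0 + 1(416.3) = 416.3
  H₂O: 0 + 2(416.3) = 832.7
Total out = 108.7 + 909.3 + 6553 + 416.3 + 832.7 = 8820 mol.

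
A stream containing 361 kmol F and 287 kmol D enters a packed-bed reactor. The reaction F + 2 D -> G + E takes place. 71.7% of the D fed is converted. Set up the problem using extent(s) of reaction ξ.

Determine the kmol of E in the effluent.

103 kmol

D reacted = 0.717 × 287 = 205.8 kmol; ν_D = −2, so ξ = 205.8/2 = 102.9 kmol.
Outlet amounts (n = n₀ + ν ξ):
  F: 361 − 1(102.9) = 258.1
  D: 287 − 2(102.9) = 81.22
  G: 0 + 1(102.9) = 102.9
  E: 0 + 1(102.9) = 102.9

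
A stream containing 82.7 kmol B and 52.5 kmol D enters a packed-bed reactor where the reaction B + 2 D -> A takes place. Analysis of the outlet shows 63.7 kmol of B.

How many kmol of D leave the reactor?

14.5 kmol

For B: n = n₀ − 1ξ → 63.7 = 82.7 − 1ξ, giving ξ = 19 kmol.
Outlet amounts (n = n₀ + ν ξ):
  B: 82.7 − 1(19) = 63.7
  D: 52.5 − 2(19) = 14.5
  A: 0 + 1(19) = 19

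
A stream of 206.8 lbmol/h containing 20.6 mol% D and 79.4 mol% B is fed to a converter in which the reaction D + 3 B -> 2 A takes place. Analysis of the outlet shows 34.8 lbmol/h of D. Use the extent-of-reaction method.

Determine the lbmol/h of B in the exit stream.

For D: n = n₀ − 1ξ → 34.8 = 42.6 − 1ξ, giving ξ = 7.801 lbmol/h.
Outlet amounts (n = n₀ + ν ξ):
  D: 42.6 − 1(7.801) = 34.8
  B: 164.2 − 3(7.801) = 140.8
  A: 0 + 2(7.801) = 15.6

141 lbmol/h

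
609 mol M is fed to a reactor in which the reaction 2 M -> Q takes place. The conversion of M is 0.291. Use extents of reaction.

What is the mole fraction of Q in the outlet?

0.17

M reacted = 0.291 × 609 = 177.2 mol; ν_M = −2, so ξ = 177.2/2 = 88.61 mol.
Outlet amounts (n = n₀ + ν ξ):
  M: 609 − 2(88.61) = 431.8
  Q: 0 + 1(88.61) = 88.61
Total out = 520.4 mol; y_Q = 88.61 / 520.4 = 0.1703.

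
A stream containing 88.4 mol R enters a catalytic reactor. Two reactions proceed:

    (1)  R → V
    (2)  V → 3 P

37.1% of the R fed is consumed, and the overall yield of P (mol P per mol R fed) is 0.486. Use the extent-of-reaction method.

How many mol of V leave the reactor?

Conversion of R: R consumed = 1ξ₁ = 0.371 × 88.4 → ξ₁ = 32.8 mol.
Yield of P: 3ξ₂ / 88.4 = 0.486 → ξ₂ = 14.32 mol.
Outlet amounts (n = n₀ + Σ ν·ξ):
  R: 88.4 − 1(32.8) = 55.6
  V: 0 + 1(32.8) − 1(14.32) = 18.48
  P: 0 + 3(14.32) = 42.96

18.5 mol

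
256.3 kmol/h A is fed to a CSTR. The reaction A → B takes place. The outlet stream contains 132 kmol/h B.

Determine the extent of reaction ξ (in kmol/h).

ξ = 132 kmol/h

For B: n = n₀ + 1ξ → 132 = 0 + 1ξ, giving ξ = 132 kmol/h.
Outlet amounts (n = n₀ + ν ξ):
  A: 256.3 − 1(132) = 124.3
  B: 0 + 1(132) = 132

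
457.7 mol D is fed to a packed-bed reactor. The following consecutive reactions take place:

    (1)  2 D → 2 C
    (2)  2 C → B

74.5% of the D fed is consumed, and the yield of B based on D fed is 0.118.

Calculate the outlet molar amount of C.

233 mol

Conversion of D: D consumed = 2ξ₁ = 0.745 × 457.7 → ξ₁ = 170.5 mol.
Yield of B: 1ξ₂ / 457.7 = 0.118 → ξ₂ = 54.01 mol.
Outlet amounts (n = n₀ + Σ ν·ξ):
  D: 457.7 − 2(170.5) = 116.7
  C: 0 + 2(170.5) − 2(54.01) = 233
  B: 0 + 1(54.01) = 54.01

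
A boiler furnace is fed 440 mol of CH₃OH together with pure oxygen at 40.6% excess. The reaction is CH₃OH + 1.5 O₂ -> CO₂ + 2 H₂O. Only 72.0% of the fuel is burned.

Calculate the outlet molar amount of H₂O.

634 mol

Stoichiometric O₂ = 1.5 × 440 = 660 mol; O₂ fed = 660 × 1.406 = 928 mol.
Fuel reacted = 0.72 × 440 → ξ = 316.8 mol.
Outlet (n = n₀ + ν ξ):
  CH₃OH: 440 − 1(316.8) = 123.2
  O₂: 928 − 1.5(316.8) = 452.8
  CO₂: 0 + 1(316.8) = 316.8
  H₂O: 0 + 2(316.8) = 633.6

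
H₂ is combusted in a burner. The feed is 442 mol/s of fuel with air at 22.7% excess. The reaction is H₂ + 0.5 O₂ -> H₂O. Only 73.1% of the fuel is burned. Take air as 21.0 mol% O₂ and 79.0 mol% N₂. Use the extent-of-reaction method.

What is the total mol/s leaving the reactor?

Stoichiometric O₂ = 0.5 × 442 = 221 mol/s; O₂ fed = 221 × 1.227 = 271.2 mol/s.
N₂ fed = 271.2 × 79/21 = 1020 mol/s.
Fuel reacted = 0.731 × 442 → ξ = 323.1 mol/s.
Outlet (n = n₀ + ν ξ):
  H₂: 442 − 1(323.1) = 118.9
  O₂: 271.2 − 0.5(323.1) = 109.6
  N₂: 1020 (inert)
  H₂O: 0 + 1(323.1) = 323.1
Total out = 118.9 + 109.6 + 1020 + 323.1 = 1572 mol/s.

1570 mol/s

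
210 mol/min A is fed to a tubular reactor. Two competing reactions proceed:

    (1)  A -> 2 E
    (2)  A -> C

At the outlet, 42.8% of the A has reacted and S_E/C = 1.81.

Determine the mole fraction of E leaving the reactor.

Conversion of A: A consumed = 0.428 × 210 = 89.88 mol/min = 1ξ₁ + 1ξ₂.
Selectivity: 2ξ₁ / (1ξ₂) = 1.81 → ξ₁ = 0.905 ξ₂.
Substitute: (1·0.905 + 1) ξ₂ = 89.88 → ξ₂ = 47.18 mol/min, ξ₁ = 42.7 mol/min.
Outlet amounts (n = n₀ + Σ ν·ξ):
  A: 210 − 1(42.7) − 1(47.18) = 120.1
  E: 0 + 2(42.7) = 85.4
  C: 0 + 1(47.18) = 47.18
Total out = 252.7 mol/min; y_E = 85.4 / 252.7 = 0.3379.

0.338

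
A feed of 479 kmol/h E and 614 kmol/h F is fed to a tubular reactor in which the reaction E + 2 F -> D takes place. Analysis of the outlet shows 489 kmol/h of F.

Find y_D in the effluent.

0.0646

For F: n = n₀ − 2ξ → 489 = 614 − 2ξ, giving ξ = 62.5 kmol/h.
Outlet amounts (n = n₀ + ν ξ):
  E: 479 − 1(62.5) = 416.5
  F: 614 − 2(62.5) = 489
  D: 0 + 1(62.5) = 62.5
Total out = 968 kmol/h; y_D = 62.5 / 968 = 0.06457.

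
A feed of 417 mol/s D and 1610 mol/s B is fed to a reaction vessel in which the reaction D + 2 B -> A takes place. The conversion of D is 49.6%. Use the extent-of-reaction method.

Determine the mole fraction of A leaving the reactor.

D reacted = 0.496 × 417 = 206.8 mol/s; ν_D = −1, so ξ = 206.8/1 = 206.8 mol/s.
Outlet amounts (n = n₀ + ν ξ):
  D: 417 − 1(206.8) = 210.2
  B: 1610 − 2(206.8) = 1196
  A: 0 + 1(206.8) = 206.8
Total out = 1613 mol/s; y_A = 206.8 / 1613 = 0.1282.

0.128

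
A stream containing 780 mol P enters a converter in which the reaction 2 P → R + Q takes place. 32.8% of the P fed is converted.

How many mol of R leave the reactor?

P reacted = 0.328 × 780 = 255.8 mol; ν_P = −2, so ξ = 255.8/2 = 127.9 mol.
Outlet amounts (n = n₀ + ν ξ):
  P: 780 − 2(127.9) = 524.2
  R: 0 + 1(127.9) = 127.9
  Q: 0 + 1(127.9) = 127.9

128 mol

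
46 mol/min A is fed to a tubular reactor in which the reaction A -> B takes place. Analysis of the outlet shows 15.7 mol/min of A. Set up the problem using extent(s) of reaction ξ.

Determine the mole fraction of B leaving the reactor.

0.659

For A: n = n₀ − 1ξ → 15.7 = 46 − 1ξ, giving ξ = 30.3 mol/min.
Outlet amounts (n = n₀ + ν ξ):
  A: 46 − 1(30.3) = 15.7
  B: 0 + 1(30.3) = 30.3
Total out = 46 mol/min; y_B = 30.3 / 46 = 0.6587.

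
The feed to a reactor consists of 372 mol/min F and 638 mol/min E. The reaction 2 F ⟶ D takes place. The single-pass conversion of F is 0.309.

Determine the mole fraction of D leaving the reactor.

F reacted = 0.309 × 372 = 114.9 mol/min; ν_F = −2, so ξ = 114.9/2 = 57.47 mol/min.
Outlet amounts (n = n₀ + ν ξ):
  F: 372 − 2(57.47) = 257.1
  D: 0 + 1(57.47) = 57.47
  E: 638 (inert)
Total out = 952.5 mol/min; y_D = 57.47 / 952.5 = 0.06034.

0.0603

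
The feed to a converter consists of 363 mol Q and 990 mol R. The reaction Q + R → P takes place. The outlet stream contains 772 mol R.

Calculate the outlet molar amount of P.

218 mol

For R: n = n₀ − 1ξ → 772 = 990 − 1ξ, giving ξ = 218 mol.
Outlet amounts (n = n₀ + ν ξ):
  Q: 363 − 1(218) = 145
  R: 990 − 1(218) = 772
  P: 0 + 1(218) = 218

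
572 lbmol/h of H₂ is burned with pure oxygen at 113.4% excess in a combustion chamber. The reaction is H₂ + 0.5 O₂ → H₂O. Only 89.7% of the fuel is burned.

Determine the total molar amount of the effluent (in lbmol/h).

926 lbmol/h

Stoichiometric O₂ = 0.5 × 572 = 286 lbmol/h; O₂ fed = 286 × 2.134 = 610.3 lbmol/h.
Fuel reacted = 0.897 × 572 → ξ = 513.1 lbmol/h.
Outlet (n = n₀ + ν ξ):
  H₂: 572 − 1(513.1) = 58.92
  O₂: 610.3 − 0.5(513.1) = 353.8
  H₂O: 0 + 1(513.1) = 513.1
Total out = 58.92 + 353.8 + 513.1 = 925.8 lbmol/h.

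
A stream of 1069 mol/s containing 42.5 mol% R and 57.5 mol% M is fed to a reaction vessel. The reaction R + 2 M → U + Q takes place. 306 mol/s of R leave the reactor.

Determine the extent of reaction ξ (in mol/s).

ξ = 148 mol/s

For R: n = n₀ − 1ξ → 306 = 454.3 − 1ξ, giving ξ = 148.3 mol/s.
Outlet amounts (n = n₀ + ν ξ):
  R: 454.3 − 1(148.3) = 306
  M: 614.7 − 2(148.3) = 318
  U: 0 + 1(148.3) = 148.3
  Q: 0 + 1(148.3) = 148.3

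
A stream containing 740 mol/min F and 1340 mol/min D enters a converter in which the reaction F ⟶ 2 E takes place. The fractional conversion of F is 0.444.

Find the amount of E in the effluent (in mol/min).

657 mol/min

F reacted = 0.444 × 740 = 328.6 mol/min; ν_F = −1, so ξ = 328.6/1 = 328.6 mol/min.
Outlet amounts (n = n₀ + ν ξ):
  F: 740 − 1(328.6) = 411.4
  E: 0 + 2(328.6) = 657.1
  D: 1340 (inert)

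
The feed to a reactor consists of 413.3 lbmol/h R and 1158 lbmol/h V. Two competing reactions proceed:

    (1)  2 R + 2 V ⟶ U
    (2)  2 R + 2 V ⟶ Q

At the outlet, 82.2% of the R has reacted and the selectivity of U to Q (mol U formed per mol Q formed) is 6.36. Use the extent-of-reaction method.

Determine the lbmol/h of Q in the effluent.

23.1 lbmol/h

Conversion of R: R consumed = 0.822 × 413.3 = 339.7 lbmol/h = 2ξ₁ + 2ξ₂.
Selectivity: 1ξ₁ / (1ξ₂) = 6.36 → ξ₁ = 6.36 ξ₂.
Substitute: (2·6.36 + 2) ξ₂ = 339.7 → ξ₂ = 23.08 lbmol/h, ξ₁ = 146.8 lbmol/h.
Outlet amounts (n = n₀ + Σ ν·ξ):
  R: 413.3 − 2(146.8) − 2(23.08) = 73.57
  V: 1158 − 2(146.8) − 2(23.08) = 818.3
  U: 0 + 1(146.8) = 146.8
  Q: 0 + 1(23.08) = 23.08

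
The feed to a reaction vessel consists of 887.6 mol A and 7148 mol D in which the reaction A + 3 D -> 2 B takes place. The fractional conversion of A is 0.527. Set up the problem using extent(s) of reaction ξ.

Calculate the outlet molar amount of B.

936 mol

A reacted = 0.527 × 887.6 = 467.8 mol; ν_A = −1, so ξ = 467.8/1 = 467.8 mol.
Outlet amounts (n = n₀ + ν ξ):
  A: 887.6 − 1(467.8) = 419.8
  D: 7148 − 3(467.8) = 5745
  B: 0 + 2(467.8) = 935.5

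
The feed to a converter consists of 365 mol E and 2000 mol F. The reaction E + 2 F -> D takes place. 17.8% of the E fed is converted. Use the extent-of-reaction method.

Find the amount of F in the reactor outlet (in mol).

1870 mol

E reacted = 0.178 × 365 = 64.97 mol; ν_E = −1, so ξ = 64.97/1 = 64.97 mol.
Outlet amounts (n = n₀ + ν ξ):
  E: 365 − 1(64.97) = 300
  F: 2000 − 2(64.97) = 1870
  D: 0 + 1(64.97) = 64.97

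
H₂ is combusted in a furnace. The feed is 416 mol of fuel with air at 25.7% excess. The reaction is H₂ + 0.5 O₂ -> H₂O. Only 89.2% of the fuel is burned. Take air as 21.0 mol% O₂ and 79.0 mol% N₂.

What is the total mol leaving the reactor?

Stoichiometric O₂ = 0.5 × 416 = 208 mol; O₂ fed = 208 × 1.257 = 261.5 mol.
N₂ fed = 261.5 × 79/21 = 983.6 mol.
Fuel reacted = 0.892 × 416 → ξ = 371.1 mol.
Outlet (n = n₀ + ν ξ):
  H₂: 416 − 1(371.1) = 44.93
  O₂: 261.5 − 0.5(371.1) = 75.92
  N₂: 983.6 (inert)
  H₂O: 0 + 1(371.1) = 371.1
Total out = 44.93 + 75.92 + 983.6 + 371.1 = 1475 mol.

1480 mol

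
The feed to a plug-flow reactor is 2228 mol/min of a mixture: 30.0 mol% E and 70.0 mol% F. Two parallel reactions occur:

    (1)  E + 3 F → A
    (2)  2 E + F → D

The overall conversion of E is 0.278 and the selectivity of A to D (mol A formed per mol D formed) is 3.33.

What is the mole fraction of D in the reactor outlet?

Conversion of E: E consumed = 0.278 × 668.4 = 185.8 mol/min = 1ξ₁ + 2ξ₂.
Selectivity: 1ξ₁ / (1ξ₂) = 3.33 → ξ₁ = 3.33 ξ₂.
Substitute: (1·3.33 + 2) ξ₂ = 185.8 → ξ₂ = 34.86 mol/min, ξ₁ = 116.1 mol/min.
Outlet amounts (n = n₀ + Σ ν·ξ):
  E: 668.4 − 1(116.1) − 2(34.86) = 482.6
  F: 1560 − 3(116.1) − 1(34.86) = 1176
  A: 0 + 1(116.1) = 116.1
  D: 0 + 1(34.86) = 34.86
Total out = 1810 mol/min; y_D = 34.86 / 1810 = 0.01926.

0.0193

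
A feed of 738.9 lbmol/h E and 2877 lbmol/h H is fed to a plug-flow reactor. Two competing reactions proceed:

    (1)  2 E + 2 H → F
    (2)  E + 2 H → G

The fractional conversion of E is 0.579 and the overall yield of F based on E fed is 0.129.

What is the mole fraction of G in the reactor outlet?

Yield of F: 1ξ₁ / 738.9 = 0.129 → ξ₁ = 95.32 lbmol/h.
Conversion of E: 2ξ₁ + 1ξ₂ = 0.579 × 738.9 = 427.8 → ξ₂ = 237.2 lbmol/h.
Outlet amounts (n = n₀ + Σ ν·ξ):
  E: 738.9 − 2(95.32) − 1(237.2) = 311.1
  H: 2877 − 2(95.32) − 2(237.2) = 2212
  F: 0 + 1(95.32) = 95.32
  G: 0 + 1(237.2) = 237.2
Total out = 2856 lbmol/h; y_G = 237.2 / 2856 = 0.08306.

0.0831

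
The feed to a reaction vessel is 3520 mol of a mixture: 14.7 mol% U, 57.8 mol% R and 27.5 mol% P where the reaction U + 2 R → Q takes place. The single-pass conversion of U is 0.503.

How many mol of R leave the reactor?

U reacted = 0.503 × 517.4 = 260.3 mol; ν_U = −1, so ξ = 260.3/1 = 260.3 mol.
Outlet amounts (n = n₀ + ν ξ):
  U: 517.4 − 1(260.3) = 257.2
  R: 2035 − 2(260.3) = 1514
  Q: 0 + 1(260.3) = 260.3
  P: 968 (inert)

1510 mol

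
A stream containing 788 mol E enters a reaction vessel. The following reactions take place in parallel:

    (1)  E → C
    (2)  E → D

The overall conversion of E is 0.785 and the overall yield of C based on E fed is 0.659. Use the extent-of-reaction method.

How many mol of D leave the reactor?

99.3 mol

Yield of C: 1ξ₁ / 788 = 0.659 → ξ₁ = 519.3 mol.
Conversion of E: 1ξ₁ + 1ξ₂ = 0.785 × 788 = 618.6 → ξ₂ = 99.29 mol.
Outlet amounts (n = n₀ + Σ ν·ξ):
  E: 788 − 1(519.3) − 1(99.29) = 169.4
  C: 0 + 1(519.3) = 519.3
  D: 0 + 1(99.29) = 99.29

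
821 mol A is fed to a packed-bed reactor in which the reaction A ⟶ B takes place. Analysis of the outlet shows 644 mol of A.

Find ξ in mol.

For A: n = n₀ − 1ξ → 644 = 821 − 1ξ, giving ξ = 177 mol.
Outlet amounts (n = n₀ + ν ξ):
  A: 821 − 1(177) = 644
  B: 0 + 1(177) = 177

ξ = 177 mol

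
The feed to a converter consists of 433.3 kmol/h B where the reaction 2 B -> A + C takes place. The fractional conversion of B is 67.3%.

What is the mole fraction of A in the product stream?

0.337

B reacted = 0.673 × 433.3 = 291.6 kmol/h; ν_B = −2, so ξ = 291.6/2 = 145.8 kmol/h.
Outlet amounts (n = n₀ + ν ξ):
  B: 433.3 − 2(145.8) = 141.7
  A: 0 + 1(145.8) = 145.8
  C: 0 + 1(145.8) = 145.8
Total out = 433.3 kmol/h; y_A = 145.8 / 433.3 = 0.3365.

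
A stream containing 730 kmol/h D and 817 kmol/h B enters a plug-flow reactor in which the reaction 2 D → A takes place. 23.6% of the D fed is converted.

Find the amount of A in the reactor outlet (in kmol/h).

86.1 kmol/h

D reacted = 0.236 × 730 = 172.3 kmol/h; ν_D = −2, so ξ = 172.3/2 = 86.14 kmol/h.
Outlet amounts (n = n₀ + ν ξ):
  D: 730 − 2(86.14) = 557.7
  A: 0 + 1(86.14) = 86.14
  B: 817 (inert)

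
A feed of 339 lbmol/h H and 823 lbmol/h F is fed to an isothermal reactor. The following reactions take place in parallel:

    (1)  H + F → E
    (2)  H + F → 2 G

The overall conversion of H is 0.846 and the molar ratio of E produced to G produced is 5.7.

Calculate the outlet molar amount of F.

Conversion of H: H consumed = 0.846 × 339 = 286.8 lbmol/h = 1ξ₁ + 1ξ₂.
Selectivity: 1ξ₁ / (2ξ₂) = 5.7 → ξ₁ = 11.4 ξ₂.
Substitute: (1·11.4 + 1) ξ₂ = 286.8 → ξ₂ = 23.13 lbmol/h, ξ₁ = 263.7 lbmol/h.
Outlet amounts (n = n₀ + Σ ν·ξ):
  H: 339 − 1(263.7) − 1(23.13) = 52.21
  F: 823 − 1(263.7) − 1(23.13) = 536.2
  E: 0 + 1(263.7) = 263.7
  G: 0 + 2(23.13) = 46.26

536 lbmol/h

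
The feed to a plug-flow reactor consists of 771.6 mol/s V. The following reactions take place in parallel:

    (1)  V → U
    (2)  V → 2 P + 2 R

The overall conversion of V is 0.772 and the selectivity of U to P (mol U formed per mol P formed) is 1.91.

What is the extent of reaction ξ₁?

ξ₁ = 472 mol/s

Conversion of V: V consumed = 0.772 × 771.6 = 595.7 mol/s = 1ξ₁ + 1ξ₂.
Selectivity: 1ξ₁ / (2ξ₂) = 1.91 → ξ₁ = 3.82 ξ₂.
Substitute: (1·3.82 + 1) ξ₂ = 595.7 → ξ₂ = 123.6 mol/s, ξ₁ = 472.1 mol/s.
Outlet amounts (n = n₀ + Σ ν·ξ):
  V: 771.6 − 1(472.1) − 1(123.6) = 175.9
  U: 0 + 1(472.1) = 472.1
  P: 0 + 2(123.6) = 247.2
  R: 0 + 2(123.6) = 247.2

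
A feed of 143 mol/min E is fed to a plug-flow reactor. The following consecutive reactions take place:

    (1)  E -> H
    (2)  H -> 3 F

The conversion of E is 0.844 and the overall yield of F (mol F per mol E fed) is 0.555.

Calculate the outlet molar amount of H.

94.2 mol/min

Conversion of E: E consumed = 1ξ₁ = 0.844 × 143 → ξ₁ = 120.7 mol/min.
Yield of F: 3ξ₂ / 143 = 0.555 → ξ₂ = 26.46 mol/min.
Outlet amounts (n = n₀ + Σ ν·ξ):
  E: 143 − 1(120.7) = 22.31
  H: 0 + 1(120.7) − 1(26.46) = 94.24
  F: 0 + 3(26.46) = 79.37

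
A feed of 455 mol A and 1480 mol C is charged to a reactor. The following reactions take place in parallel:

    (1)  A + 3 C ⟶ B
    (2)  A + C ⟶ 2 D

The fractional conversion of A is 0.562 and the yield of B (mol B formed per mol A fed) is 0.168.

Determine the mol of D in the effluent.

359 mol

Yield of B: 1ξ₁ / 455 = 0.168 → ξ₁ = 76.44 mol.
Conversion of A: 1ξ₁ + 1ξ₂ = 0.562 × 455 = 255.7 → ξ₂ = 179.3 mol.
Outlet amounts (n = n₀ + Σ ν·ξ):
  A: 455 − 1(76.44) − 1(179.3) = 199.3
  C: 1480 − 3(76.44) − 1(179.3) = 1071
  B: 0 + 1(76.44) = 76.44
  D: 0 + 2(179.3) = 358.5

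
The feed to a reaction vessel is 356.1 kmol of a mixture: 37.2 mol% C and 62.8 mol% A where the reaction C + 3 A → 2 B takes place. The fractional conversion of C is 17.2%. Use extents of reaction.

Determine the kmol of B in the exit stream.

45.6 kmol

C reacted = 0.172 × 132.5 = 22.78 kmol; ν_C = −1, so ξ = 22.78/1 = 22.78 kmol.
Outlet amounts (n = n₀ + ν ξ):
  C: 132.5 − 1(22.78) = 109.7
  A: 223.6 − 3(22.78) = 155.3
  B: 0 + 2(22.78) = 45.57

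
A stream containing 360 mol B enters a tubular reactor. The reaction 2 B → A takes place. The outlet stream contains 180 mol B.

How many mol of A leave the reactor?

90 mol

For B: n = n₀ − 2ξ → 180 = 360 − 2ξ, giving ξ = 90 mol.
Outlet amounts (n = n₀ + ν ξ):
  B: 360 − 2(90) = 180
  A: 0 + 1(90) = 90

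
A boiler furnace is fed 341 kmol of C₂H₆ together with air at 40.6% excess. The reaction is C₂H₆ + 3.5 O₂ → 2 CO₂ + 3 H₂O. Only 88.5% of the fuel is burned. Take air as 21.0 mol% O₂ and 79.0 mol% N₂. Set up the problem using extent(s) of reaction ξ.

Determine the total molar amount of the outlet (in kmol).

Stoichiometric O₂ = 3.5 × 341 = 1194 kmol; O₂ fed = 1194 × 1.406 = 1678 kmol.
N₂ fed = 1678 × 79/21 = 6313 kmol.
Fuel reacted = 0.885 × 341 → ξ = 301.8 kmol.
Outlet (n = n₀ + ν ξ):
  C₂H₆: 341 − 1(301.8) = 39.21
  O₂: 1678 − 3.5(301.8) = 621.8
  N₂: 6313 (inert)
  CO₂: 0 + 2(301.8) = 603.6
  H₂O: 0 + 3(301.8) = 905.4
Total out = 39.21 + 621.8 + 6313 + 603.6 + 905.4 = 8483 kmol.

8480 kmol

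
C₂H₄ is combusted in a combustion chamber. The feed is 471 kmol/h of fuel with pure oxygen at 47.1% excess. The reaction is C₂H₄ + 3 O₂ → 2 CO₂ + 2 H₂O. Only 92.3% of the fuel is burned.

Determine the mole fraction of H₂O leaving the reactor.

Stoichiometric O₂ = 3 × 471 = 1413 kmol/h; O₂ fed = 1413 × 1.471 = 2079 kmol/h.
Fuel reacted = 0.923 × 471 → ξ = 434.7 kmol/h.
Outlet (n = n₀ + ν ξ):
  C₂H₄: 471 − 1(434.7) = 36.27
  O₂: 2079 − 3(434.7) = 774.3
  CO₂: 0 + 2(434.7) = 869.5
  H₂O: 0 + 2(434.7) = 869.5
Total out = 2550 kmol/h; y_H₂O = 869.5 / 2550 = 0.341.

0.341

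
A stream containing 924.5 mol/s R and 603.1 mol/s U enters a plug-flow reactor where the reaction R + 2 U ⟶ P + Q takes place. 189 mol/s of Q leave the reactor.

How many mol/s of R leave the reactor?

736 mol/s

For Q: n = n₀ + 1ξ → 189 = 0 + 1ξ, giving ξ = 189 mol/s.
Outlet amounts (n = n₀ + ν ξ):
  R: 924.5 − 1(189) = 735.5
  U: 603.1 − 2(189) = 225.1
  P: 0 + 1(189) = 189
  Q: 0 + 1(189) = 189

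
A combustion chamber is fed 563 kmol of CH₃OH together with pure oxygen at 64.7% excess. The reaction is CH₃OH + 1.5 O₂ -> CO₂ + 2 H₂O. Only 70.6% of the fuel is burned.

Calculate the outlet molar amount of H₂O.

Stoichiometric O₂ = 1.5 × 563 = 844.5 kmol; O₂ fed = 844.5 × 1.647 = 1391 kmol.
Fuel reacted = 0.706 × 563 → ξ = 397.5 kmol.
Outlet (n = n₀ + ν ξ):
  CH₃OH: 563 − 1(397.5) = 165.5
  O₂: 1391 − 1.5(397.5) = 794.7
  CO₂: 0 + 1(397.5) = 397.5
  H₂O: 0 + 2(397.5) = 795

795 kmol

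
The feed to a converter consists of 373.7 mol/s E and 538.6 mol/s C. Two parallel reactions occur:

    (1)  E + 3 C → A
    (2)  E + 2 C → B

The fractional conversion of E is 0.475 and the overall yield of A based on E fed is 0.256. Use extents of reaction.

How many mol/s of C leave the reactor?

Yield of A: 1ξ₁ / 373.7 = 0.256 → ξ₁ = 95.67 mol/s.
Conversion of E: 1ξ₁ + 1ξ₂ = 0.475 × 373.7 = 177.5 → ξ₂ = 81.84 mol/s.
Outlet amounts (n = n₀ + Σ ν·ξ):
  E: 373.7 − 1(95.67) − 1(81.84) = 196.2
  C: 538.6 − 3(95.67) − 2(81.84) = 87.92
  A: 0 + 1(95.67) = 95.67
  B: 0 + 1(81.84) = 81.84

87.9 mol/s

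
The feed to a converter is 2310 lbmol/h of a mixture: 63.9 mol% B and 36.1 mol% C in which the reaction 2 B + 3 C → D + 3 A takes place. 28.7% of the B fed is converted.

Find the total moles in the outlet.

2100 lbmol/h

B reacted = 0.287 × 1476 = 423.6 lbmol/h; ν_B = −2, so ξ = 423.6/2 = 211.8 lbmol/h.
Outlet amounts (n = n₀ + ν ξ):
  B: 1476 − 2(211.8) = 1052
  C: 833.9 − 3(211.8) = 198.5
  D: 0 + 1(211.8) = 211.8
  A: 0 + 3(211.8) = 635.5
Total out = 1052 + 198.5 + 211.8 + 635.5 = 2098 lbmol/h.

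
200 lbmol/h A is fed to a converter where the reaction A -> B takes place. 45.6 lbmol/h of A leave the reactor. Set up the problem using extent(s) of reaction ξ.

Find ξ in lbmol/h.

ξ = 154 lbmol/h

For A: n = n₀ − 1ξ → 45.6 = 200 − 1ξ, giving ξ = 154.4 lbmol/h.
Outlet amounts (n = n₀ + ν ξ):
  A: 200 − 1(154.4) = 45.6
  B: 0 + 1(154.4) = 154.4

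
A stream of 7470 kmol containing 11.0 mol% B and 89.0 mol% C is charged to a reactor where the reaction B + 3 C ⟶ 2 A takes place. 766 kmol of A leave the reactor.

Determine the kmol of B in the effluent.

For A: n = n₀ + 2ξ → 766 = 0 + 2ξ, giving ξ = 383 kmol.
Outlet amounts (n = n₀ + ν ξ):
  B: 821.7 − 1(383) = 438.7
  C: 6648 − 3(383) = 5499
  A: 0 + 2(383) = 766

439 kmol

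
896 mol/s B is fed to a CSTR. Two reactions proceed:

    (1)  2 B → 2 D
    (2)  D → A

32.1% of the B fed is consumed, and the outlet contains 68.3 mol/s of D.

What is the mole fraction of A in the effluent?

Conversion of B: B consumed = 2ξ₁ = 0.321 × 896 → ξ₁ = 143.8 mol/s.
D balance: n_D = 0 + 2ξ₁ − 1ξ₂ = 68.3 → ξ₂ = (2·143.8 − 68.3)/1 = 219.3 mol/s.
Outlet amounts (n = n₀ + Σ ν·ξ):
  B: 896 − 2(143.8) = 608.4
  D: 0 + 2(143.8) − 1(219.3) = 68.3
  A: 0 + 1(219.3) = 219.3
Total out = 896 mol/s; y_A = 219.3 / 896 = 0.2448.

0.245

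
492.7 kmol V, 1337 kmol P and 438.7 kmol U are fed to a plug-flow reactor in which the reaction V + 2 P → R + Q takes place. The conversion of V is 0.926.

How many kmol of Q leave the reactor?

456 kmol

V reacted = 0.926 × 492.7 = 456.2 kmol; ν_V = −1, so ξ = 456.2/1 = 456.2 kmol.
Outlet amounts (n = n₀ + ν ξ):
  V: 492.7 − 1(456.2) = 36.46
  P: 1337 − 2(456.2) = 424.5
  R: 0 + 1(456.2) = 456.2
  Q: 0 + 1(456.2) = 456.2
  U: 438.7 (inert)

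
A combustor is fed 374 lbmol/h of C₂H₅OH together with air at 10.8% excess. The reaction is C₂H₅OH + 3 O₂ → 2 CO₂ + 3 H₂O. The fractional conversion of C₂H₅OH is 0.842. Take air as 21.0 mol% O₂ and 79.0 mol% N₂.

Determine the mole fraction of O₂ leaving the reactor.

0.0452

Stoichiometric O₂ = 3 × 374 = 1122 lbmol/h; O₂ fed = 1122 × 1.108 = 1243 lbmol/h.
N₂ fed = 1243 × 79/21 = 4677 lbmol/h.
Fuel reacted = 0.842 × 374 → ξ = 314.9 lbmol/h.
Outlet (n = n₀ + ν ξ):
  C₂H₅OH: 374 − 1(314.9) = 59.09
  O₂: 1243 − 3(314.9) = 298.5
  N₂: 4677 (inert)
  CO₂: 0 + 2(314.9) = 629.8
  H₂O: 0 + 3(314.9) = 944.7
Total out = 6609 lbmol/h; y_O₂ = 298.5 / 6609 = 0.04516.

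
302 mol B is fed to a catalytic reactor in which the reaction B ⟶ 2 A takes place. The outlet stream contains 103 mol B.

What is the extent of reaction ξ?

ξ = 199 mol

For B: n = n₀ − 1ξ → 103 = 302 − 1ξ, giving ξ = 199 mol.
Outlet amounts (n = n₀ + ν ξ):
  B: 302 − 1(199) = 103
  A: 0 + 2(199) = 398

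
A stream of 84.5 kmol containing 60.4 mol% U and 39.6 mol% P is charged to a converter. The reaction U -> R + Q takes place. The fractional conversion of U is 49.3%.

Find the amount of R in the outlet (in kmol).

U reacted = 0.493 × 51.04 = 25.16 kmol; ν_U = −1, so ξ = 25.16/1 = 25.16 kmol.
Outlet amounts (n = n₀ + ν ξ):
  U: 51.04 − 1(25.16) = 25.88
  R: 0 + 1(25.16) = 25.16
  Q: 0 + 1(25.16) = 25.16
  P: 33.46 (inert)

25.2 kmol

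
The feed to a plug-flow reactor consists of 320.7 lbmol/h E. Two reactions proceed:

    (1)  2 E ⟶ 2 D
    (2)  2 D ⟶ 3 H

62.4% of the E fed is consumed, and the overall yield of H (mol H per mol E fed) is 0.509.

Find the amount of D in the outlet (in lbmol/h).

Conversion of E: E consumed = 2ξ₁ = 0.624 × 320.7 → ξ₁ = 100.1 lbmol/h.
Yield of H: 3ξ₂ / 320.7 = 0.509 → ξ₂ = 54.41 lbmol/h.
Outlet amounts (n = n₀ + Σ ν·ξ):
  E: 320.7 − 2(100.1) = 120.6
  D: 0 + 2(100.1) − 2(54.41) = 91.29
  H: 0 + 3(54.41) = 163.2

91.3 lbmol/h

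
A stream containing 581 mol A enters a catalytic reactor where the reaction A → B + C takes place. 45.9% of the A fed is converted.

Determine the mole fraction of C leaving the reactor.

A reacted = 0.459 × 581 = 266.7 mol; ν_A = −1, so ξ = 266.7/1 = 266.7 mol.
Outlet amounts (n = n₀ + ν ξ):
  A: 581 − 1(266.7) = 314.3
  B: 0 + 1(266.7) = 266.7
  C: 0 + 1(266.7) = 266.7
Total out = 847.7 mol; y_C = 266.7 / 847.7 = 0.3146.

0.315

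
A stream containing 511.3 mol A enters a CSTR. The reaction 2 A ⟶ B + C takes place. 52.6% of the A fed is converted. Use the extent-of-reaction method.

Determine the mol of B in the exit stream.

A reacted = 0.526 × 511.3 = 268.9 mol; ν_A = −2, so ξ = 268.9/2 = 134.5 mol.
Outlet amounts (n = n₀ + ν ξ):
  A: 511.3 − 2(134.5) = 242.4
  B: 0 + 1(134.5) = 134.5
  C: 0 + 1(134.5) = 134.5

134 mol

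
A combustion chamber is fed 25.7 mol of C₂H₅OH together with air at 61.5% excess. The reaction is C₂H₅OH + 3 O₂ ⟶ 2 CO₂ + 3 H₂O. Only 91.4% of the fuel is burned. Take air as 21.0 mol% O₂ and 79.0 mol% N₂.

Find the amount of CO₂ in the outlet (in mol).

47 mol

Stoichiometric O₂ = 3 × 25.7 = 77.1 mol; O₂ fed = 77.1 × 1.615 = 124.5 mol.
N₂ fed = 124.5 × 79/21 = 468.4 mol.
Fuel reacted = 0.914 × 25.7 → ξ = 23.49 mol.
Outlet (n = n₀ + ν ξ):
  C₂H₅OH: 25.7 − 1(23.49) = 2.21
  O₂: 124.5 − 3(23.49) = 54.05
  N₂: 468.4 (inert)
  CO₂: 0 + 2(23.49) = 46.98
  H₂O: 0 + 3(23.49) = 70.47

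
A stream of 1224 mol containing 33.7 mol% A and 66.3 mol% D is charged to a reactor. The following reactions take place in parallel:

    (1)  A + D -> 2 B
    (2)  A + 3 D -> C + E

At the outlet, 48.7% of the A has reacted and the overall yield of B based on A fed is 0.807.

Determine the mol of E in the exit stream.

Yield of B: 2ξ₁ / 412.5 = 0.807 → ξ₁ = 166.4 mol.
Conversion of A: 1ξ₁ + 1ξ₂ = 0.487 × 412.5 = 200.9 → ξ₂ = 34.44 mol.
Outlet amounts (n = n₀ + Σ ν·ξ):
  A: 412.5 − 1(166.4) − 1(34.44) = 211.6
  D: 811.5 − 1(166.4) − 3(34.44) = 541.7
  B: 0 + 2(166.4) = 332.9
  C: 0 + 1(34.44) = 34.44
  E: 0 + 1(34.44) = 34.44

34.4 mol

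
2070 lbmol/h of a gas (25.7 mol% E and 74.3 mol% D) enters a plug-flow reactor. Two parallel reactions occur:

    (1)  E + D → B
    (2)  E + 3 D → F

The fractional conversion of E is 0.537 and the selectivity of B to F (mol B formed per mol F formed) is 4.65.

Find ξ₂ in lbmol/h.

Conversion of E: E consumed = 0.537 × 532 = 285.7 lbmol/h = 1ξ₁ + 1ξ₂.
Selectivity: 1ξ₁ / (1ξ₂) = 4.65 → ξ₁ = 4.65 ξ₂.
Substitute: (1·4.65 + 1) ξ₂ = 285.7 → ξ₂ = 50.56 lbmol/h, ξ₁ = 235.1 lbmol/h.
Outlet amounts (n = n₀ + Σ ν·ξ):
  E: 532 − 1(235.1) − 1(50.56) = 246.3
  D: 1538 − 1(235.1) − 3(50.56) = 1151
  B: 0 + 1(235.1) = 235.1
  F: 0 + 1(50.56) = 50.56

ξ₂ = 50.6 lbmol/h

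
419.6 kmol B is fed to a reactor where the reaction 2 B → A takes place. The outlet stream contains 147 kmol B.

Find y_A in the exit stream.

For B: n = n₀ − 2ξ → 147 = 419.6 − 2ξ, giving ξ = 136.3 kmol.
Outlet amounts (n = n₀ + ν ξ):
  B: 419.6 − 2(136.3) = 147
  A: 0 + 1(136.3) = 136.3
Total out = 283.3 kmol; y_A = 136.3 / 283.3 = 0.4811.

0.481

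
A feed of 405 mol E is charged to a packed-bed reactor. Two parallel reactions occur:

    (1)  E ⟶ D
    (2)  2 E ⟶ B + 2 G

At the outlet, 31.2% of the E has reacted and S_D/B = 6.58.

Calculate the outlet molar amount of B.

14.7 mol

Conversion of E: E consumed = 0.312 × 405 = 126.4 mol = 1ξ₁ + 2ξ₂.
Selectivity: 1ξ₁ / (1ξ₂) = 6.58 → ξ₁ = 6.58 ξ₂.
Substitute: (1·6.58 + 2) ξ₂ = 126.4 → ξ₂ = 14.73 mol, ξ₁ = 96.91 mol.
Outlet amounts (n = n₀ + Σ ν·ξ):
  E: 405 − 1(96.91) − 2(14.73) = 278.6
  D: 0 + 1(96.91) = 96.91
  B: 0 + 1(14.73) = 14.73
  G: 0 + 2(14.73) = 29.45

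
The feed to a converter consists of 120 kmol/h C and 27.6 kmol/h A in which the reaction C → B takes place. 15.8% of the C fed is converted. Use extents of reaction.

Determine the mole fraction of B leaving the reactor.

0.128

C reacted = 0.158 × 120 = 18.96 kmol/h; ν_C = −1, so ξ = 18.96/1 = 18.96 kmol/h.
Outlet amounts (n = n₀ + ν ξ):
  C: 120 − 1(18.96) = 101
  B: 0 + 1(18.96) = 18.96
  A: 27.6 (inert)
Total out = 147.6 kmol/h; y_B = 18.96 / 147.6 = 0.1285.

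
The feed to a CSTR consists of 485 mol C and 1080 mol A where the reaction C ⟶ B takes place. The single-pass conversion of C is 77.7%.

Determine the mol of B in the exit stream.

C reacted = 0.777 × 485 = 376.8 mol; ν_C = −1, so ξ = 376.8/1 = 376.8 mol.
Outlet amounts (n = n₀ + ν ξ):
  C: 485 − 1(376.8) = 108.2
  B: 0 + 1(376.8) = 376.8
  A: 1080 (inert)

377 mol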